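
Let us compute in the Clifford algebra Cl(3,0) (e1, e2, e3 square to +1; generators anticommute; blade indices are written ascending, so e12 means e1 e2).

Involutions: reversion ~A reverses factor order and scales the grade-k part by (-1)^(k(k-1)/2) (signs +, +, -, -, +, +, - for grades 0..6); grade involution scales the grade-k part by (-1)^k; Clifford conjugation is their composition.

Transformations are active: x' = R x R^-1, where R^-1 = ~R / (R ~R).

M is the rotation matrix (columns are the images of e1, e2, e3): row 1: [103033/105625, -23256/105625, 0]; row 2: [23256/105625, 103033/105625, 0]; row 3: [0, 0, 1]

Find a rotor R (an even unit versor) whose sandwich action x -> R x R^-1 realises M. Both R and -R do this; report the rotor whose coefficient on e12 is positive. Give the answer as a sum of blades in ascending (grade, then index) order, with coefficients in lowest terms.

Method: write R = a + b12*e12 + b13*e13 + b23*e23 with a^2 + b12^2 + b13^2 + b23^2 = 1 (so R^-1 = ~R). Expanding the columns R e_j ~R gives tr M = 4a^2 - 1 and, from the antisymmetric part, M21 - M12 = -4a*b12, M13 - M31 = 4a*b13, M32 - M23 = -4a*b23.
Here tr M = 311691/105625, so a^2 = (1 + tr M)/4 = 104329/105625 and a = ±323/325. Taking a = 323/325: M21 - M12 = 46512/105625, M13 - M31 = 0, M32 - M23 = 0, giving b12 = -36/325, b13 = 0, b23 = 0, i.e. R = 323/325 - 36/325*e12.
Its e12 coefficient is negative, so report the other preimage -R.
Answer: -323/325 + 36/325*e12. Key observation: the double cover Spin(3) -> SO(3) sends R and -R to the same matrix (trace 311691/105625 here), so the stated sign of the e12 coefficient is what selects one sheet.


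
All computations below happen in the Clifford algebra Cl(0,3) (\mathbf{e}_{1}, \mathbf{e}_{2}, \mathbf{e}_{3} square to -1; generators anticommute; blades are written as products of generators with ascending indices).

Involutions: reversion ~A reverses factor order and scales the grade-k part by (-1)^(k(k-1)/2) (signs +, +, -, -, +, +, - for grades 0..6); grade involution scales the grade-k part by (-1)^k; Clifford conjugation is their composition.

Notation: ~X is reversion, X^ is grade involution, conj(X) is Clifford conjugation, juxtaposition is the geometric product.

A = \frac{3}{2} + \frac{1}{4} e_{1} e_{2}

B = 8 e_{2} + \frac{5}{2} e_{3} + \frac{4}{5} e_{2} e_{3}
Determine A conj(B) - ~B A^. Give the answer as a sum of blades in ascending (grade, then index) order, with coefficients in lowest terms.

first term: 2 e_{1} - 12 e_{2} - \frac{15}{4} e_{3} + \frac{1}{5} e_{1} e_{3} - \frac{6}{5} e_{2} e_{3} - \frac{5}{8} e_{1} e_{2} e_{3}
second term: 2 e_{1} + 12 e_{2} + \frac{15}{4} e_{3} - \frac{1}{5} e_{1} e_{3} - \frac{6}{5} e_{2} e_{3} + \frac{5}{8} e_{1} e_{2} e_{3}
Answer: -24 e_{2} - \frac{15}{2} e_{3} + \frac{2}{5} e_{1} e_{3} - \frac{5}{4} e_{1} e_{2} e_{3}


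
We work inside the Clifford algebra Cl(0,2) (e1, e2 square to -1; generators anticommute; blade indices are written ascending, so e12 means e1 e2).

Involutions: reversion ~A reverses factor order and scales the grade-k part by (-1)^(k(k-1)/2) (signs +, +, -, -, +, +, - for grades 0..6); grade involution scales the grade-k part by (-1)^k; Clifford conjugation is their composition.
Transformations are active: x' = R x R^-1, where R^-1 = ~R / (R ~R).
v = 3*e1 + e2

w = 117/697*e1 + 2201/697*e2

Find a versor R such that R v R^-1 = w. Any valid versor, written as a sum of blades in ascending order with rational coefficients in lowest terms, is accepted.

Sketch: the shared square -10 makes R = v + w = 2208/697*e1 + 2898/697*e2 the natural versor; its sandwich fixes that direction, negates (v - w)/2, and sends v to w.
Answer: 2208/697*e1 + 2898/697*e2


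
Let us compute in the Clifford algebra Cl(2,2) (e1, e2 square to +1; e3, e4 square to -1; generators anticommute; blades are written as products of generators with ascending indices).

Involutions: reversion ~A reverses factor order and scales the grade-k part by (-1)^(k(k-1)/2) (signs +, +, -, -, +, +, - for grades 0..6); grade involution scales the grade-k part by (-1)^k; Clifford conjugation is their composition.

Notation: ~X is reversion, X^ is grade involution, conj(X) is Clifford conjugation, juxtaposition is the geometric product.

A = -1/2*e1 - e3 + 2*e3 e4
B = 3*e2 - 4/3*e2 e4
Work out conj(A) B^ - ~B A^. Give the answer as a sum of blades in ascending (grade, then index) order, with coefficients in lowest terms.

first term: -3/2*e1 e2 + 1/3*e2 e3 - 2/3*e1 e2 e4 + 22/3*e2 e3 e4
second term: -3/2*e1 e2 + 17/3*e2 e3 + 2/3*e1 e2 e4 + 14/3*e2 e3 e4
Answer: -16/3*e2 e3 - 4/3*e1 e2 e4 + 8/3*e2 e3 e4


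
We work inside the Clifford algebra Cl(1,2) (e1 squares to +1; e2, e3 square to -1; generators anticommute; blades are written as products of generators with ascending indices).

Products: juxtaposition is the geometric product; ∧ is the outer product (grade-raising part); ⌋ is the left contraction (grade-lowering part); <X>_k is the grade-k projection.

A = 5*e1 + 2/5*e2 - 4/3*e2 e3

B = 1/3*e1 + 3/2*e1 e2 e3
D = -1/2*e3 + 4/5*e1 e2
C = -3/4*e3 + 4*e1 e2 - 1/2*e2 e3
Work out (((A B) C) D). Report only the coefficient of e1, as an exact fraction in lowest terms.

step 1: 5/3 + 2*e1 - 2/15*e1 e2 + 3/5*e1 e3 + 15/2*e2 e3 - 4/9*e1 e2 e3
step 2: 193/60 + 41/180*e1 + 109/8*e2 - 109/36*e3 + 181/30*e1 e2 + 853/30*e1 e3 + 47/30*e2 e3 - 9/10*e1 e2 e3
step 3: 5963/1800 + 1507/60*e1 + 869/900*e2 - 1397/600*e3 + 637/300*e1 e2 + 2051/1800*e1 e3 + 19121/1200*e2 e3 - 979/180*e1 e2 e3
Answer: 1507/60


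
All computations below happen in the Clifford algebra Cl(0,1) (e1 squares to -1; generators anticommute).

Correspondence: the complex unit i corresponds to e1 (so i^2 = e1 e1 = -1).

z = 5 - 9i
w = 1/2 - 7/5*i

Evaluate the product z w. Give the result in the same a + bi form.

In blades: z = 5 - 9*e1, w = 1/2 - 7/5*e1.
Distribute z over w term by term (generator squares from the signature, products reordered to ascending indices): (5)*w = 5/2 - 7*e1; (-9*e1)*w = -63/5 - 9/2*e1.
Sum: -101/10 - 23/2*e1; translating back through the correspondence:
Answer: -101/10 - 23/2*i


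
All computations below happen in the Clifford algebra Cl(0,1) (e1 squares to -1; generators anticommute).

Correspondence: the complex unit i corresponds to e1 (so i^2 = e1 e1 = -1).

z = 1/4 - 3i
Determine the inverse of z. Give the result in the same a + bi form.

In blades: z = 1/4 - 3*e1.
With qbar = 1/4 + 3*e1 (scalar fixed, mapped units negated), z qbar = 145/16 (the sum of squared coefficients), so z^-1 = qbar / (145/16) = 4/145 + 48/145*e1; translating back:
Answer: 4/145 + 48/145*i


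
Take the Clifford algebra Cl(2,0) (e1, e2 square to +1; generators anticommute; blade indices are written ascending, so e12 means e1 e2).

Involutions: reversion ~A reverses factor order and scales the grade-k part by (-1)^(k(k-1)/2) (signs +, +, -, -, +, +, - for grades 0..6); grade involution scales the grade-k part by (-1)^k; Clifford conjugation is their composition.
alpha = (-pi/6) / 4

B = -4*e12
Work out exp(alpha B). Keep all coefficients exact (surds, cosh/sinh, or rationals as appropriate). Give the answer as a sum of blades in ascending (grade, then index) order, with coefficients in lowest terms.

B^2 = (-4)^2*(e12)^2 = 16*(-1) = -16 (a basis 2-blade squares to minus the product of its generators' squares).
B^2 = -16 — the negative square puts this in the circular regime; l = 4, alpha*l = -pi/6, so exp(alpha B) = cos(-pi/6) + (sin(-pi/6)/4)*B = sqrt(3)/2 + (-1/8)*B.
Answer: sqrt(3)/2 + 1/2*e12


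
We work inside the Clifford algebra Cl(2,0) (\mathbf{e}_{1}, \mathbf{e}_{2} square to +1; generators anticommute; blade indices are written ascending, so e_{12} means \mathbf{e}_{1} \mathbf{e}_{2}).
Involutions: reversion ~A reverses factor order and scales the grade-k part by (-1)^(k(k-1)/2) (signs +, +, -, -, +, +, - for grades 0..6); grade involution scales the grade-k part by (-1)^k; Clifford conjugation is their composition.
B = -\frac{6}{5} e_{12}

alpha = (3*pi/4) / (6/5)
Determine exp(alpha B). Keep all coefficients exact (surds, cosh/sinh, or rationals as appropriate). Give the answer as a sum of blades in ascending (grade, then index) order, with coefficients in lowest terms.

B^2 = (-\frac{6}{5})^2*(e_{12})^2 = \frac{36}{25}*(-1) = -\frac{36}{25} (a basis 2-blade squares to minus the product of its generators' squares).
B^2 = -\frac{36}{25} — B^2 < 0, so the exponential closes trigonometrically: l = \frac{6}{5}, alpha*l = \frac{3 \pi}{4}, so exp(alpha B) = cos(\frac{3 \pi}{4}) + (sin(\frac{3 \pi}{4})/(\frac{6}{5}))*B = - \frac{\sqrt{2}}{2} + (\frac{5 \sqrt{2}}{12})*B.
Answer: - \frac{\sqrt{2}}{2} - \frac{\sqrt{2}}{2} e_{12}


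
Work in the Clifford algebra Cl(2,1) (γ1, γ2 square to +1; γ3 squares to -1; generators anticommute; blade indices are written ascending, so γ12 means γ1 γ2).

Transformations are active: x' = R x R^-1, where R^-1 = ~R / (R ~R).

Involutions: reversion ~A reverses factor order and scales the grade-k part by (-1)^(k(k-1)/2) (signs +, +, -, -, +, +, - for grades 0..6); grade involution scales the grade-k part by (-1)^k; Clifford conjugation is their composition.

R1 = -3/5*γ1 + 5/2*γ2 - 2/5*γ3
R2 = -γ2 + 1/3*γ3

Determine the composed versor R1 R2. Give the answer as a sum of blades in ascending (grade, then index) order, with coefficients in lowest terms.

Distribute over the terms of R2 (each basis-blade product reordered to ascending indices, repeated generators contracted through their squares):
R1 (-γ2) = -5/2 + 3/5*γ12 - 2/5*γ23
R1 (1/3*γ3) = 2/15 - 1/5*γ13 + 5/6*γ23
Summing the partial products and collecting blades:
Answer: -71/30 + 3/5*γ12 - 1/5*γ13 + 13/30*γ23


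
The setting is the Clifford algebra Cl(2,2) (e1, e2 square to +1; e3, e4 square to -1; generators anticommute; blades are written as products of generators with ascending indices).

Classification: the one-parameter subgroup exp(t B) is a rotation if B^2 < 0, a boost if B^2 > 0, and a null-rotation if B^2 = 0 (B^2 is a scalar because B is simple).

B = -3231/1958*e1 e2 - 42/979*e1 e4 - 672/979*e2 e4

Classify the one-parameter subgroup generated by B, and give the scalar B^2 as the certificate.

B^2 term by term: the squares give (-3231/1958)^2*(e1 e2)^2 + (-42/979)^2*(e1 e4)^2 + (-672/979)^2*(e2 e4)^2 = 10439361/3833764*(-1) + 1764/958441*(+1) + 451584/958441*(+1) = -9/4 (each basis 2-blade squares to minus the product of its generators' squares); cross terms between blades sharing an index anticommute and cancel. So B^2 = -9/4.
Answer: rotation, certificate B^2 = -9/4. Key observation: B^2 = -9/4 is a conjugation invariant, so its sign decides the class regardless of the surface form of B.


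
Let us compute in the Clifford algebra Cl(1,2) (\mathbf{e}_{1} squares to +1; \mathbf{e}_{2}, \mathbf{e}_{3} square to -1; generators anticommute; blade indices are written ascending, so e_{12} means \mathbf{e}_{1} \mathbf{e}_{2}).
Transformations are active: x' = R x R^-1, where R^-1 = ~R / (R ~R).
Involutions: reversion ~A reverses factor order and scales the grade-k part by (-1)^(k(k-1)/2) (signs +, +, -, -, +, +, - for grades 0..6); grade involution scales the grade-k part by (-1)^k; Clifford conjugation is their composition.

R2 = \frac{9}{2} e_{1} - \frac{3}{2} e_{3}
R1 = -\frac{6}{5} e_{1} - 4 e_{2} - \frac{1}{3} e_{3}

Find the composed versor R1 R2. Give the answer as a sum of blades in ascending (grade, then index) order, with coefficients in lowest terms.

Distribute over the terms of R2 (each basis-blade product reordered to ascending indices, repeated generators contracted through their squares):
R1 (\frac{9}{2} e_{1}) = -\frac{27}{5} + 18 e_{12} + \frac{3}{2} e_{13}
R1 (-\frac{3}{2} e_{3}) = -\frac{1}{2} + \frac{9}{5} e_{13} + 6 e_{23}
Summing the partial products and collecting blades:
Answer: -\frac{59}{10} + 18 e_{12} + \frac{33}{10} e_{13} + 6 e_{23}


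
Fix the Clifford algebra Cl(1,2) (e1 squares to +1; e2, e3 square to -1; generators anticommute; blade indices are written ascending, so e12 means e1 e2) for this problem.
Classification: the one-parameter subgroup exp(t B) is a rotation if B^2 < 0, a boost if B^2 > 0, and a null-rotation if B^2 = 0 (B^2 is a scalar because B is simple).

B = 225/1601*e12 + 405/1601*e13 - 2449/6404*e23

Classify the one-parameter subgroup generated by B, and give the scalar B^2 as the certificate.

B^2 term by term: the squares give (225/1601)^2*(e12)^2 + (405/1601)^2*(e13)^2 + (-2449/6404)^2*(e23)^2 = 50625/2563201*(+1) + 164025/2563201*(+1) + 5997601/41011216*(-1) = -1/16 (each basis 2-blade squares to minus the product of its generators' squares); cross terms between blades sharing an index anticommute and cancel. So B^2 = -1/16.
Answer: rotation, certificate B^2 = -1/16. The scalar -1/16 is the complete invariant here: its sign names the subgroup type.


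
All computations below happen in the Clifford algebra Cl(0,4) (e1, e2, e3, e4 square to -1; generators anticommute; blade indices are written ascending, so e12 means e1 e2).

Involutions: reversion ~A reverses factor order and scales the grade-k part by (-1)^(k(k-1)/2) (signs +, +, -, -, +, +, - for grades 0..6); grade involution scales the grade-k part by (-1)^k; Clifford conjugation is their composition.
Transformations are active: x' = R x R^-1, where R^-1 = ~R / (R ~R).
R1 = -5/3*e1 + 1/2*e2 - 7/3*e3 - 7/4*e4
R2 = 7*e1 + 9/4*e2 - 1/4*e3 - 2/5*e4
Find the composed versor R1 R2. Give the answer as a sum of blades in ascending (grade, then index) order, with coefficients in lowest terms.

Distribute over the terms of R1 (each basis-blade product reordered to ascending indices, repeated generators contracted through their squares):
(-5/3*e1) R2 = 35/3 - 15/4*e12 + 5/12*e13 + 2/3*e14
(1/2*e2) R2 = -9/8 - 7/2*e12 - 1/8*e23 - 1/5*e24
(-7/3*e3) R2 = -7/12 + 49/3*e13 + 21/4*e23 + 14/15*e34
(-7/4*e4) R2 = -7/10 + 49/4*e14 + 63/16*e24 - 7/16*e34
Summing the partial products and collecting blades:
Answer: 1111/120 - 29/4*e12 + 67/4*e13 + 155/12*e14 + 41/8*e23 + 299/80*e24 + 119/240*e34


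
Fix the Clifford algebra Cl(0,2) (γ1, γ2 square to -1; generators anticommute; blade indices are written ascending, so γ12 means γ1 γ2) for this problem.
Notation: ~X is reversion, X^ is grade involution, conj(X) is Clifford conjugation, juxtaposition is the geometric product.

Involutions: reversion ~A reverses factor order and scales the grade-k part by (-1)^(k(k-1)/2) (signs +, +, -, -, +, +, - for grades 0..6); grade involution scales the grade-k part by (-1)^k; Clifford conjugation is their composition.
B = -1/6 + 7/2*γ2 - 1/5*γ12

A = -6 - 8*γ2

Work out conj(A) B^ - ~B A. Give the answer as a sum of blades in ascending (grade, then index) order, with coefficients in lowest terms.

first term: 29 - 8/5*γ1 + 59/3*γ2 + 6/5*γ12
second term: 29 + 8/5*γ1 - 59/3*γ2 - 6/5*γ12
Answer: -16/5*γ1 + 118/3*γ2 + 12/5*γ12


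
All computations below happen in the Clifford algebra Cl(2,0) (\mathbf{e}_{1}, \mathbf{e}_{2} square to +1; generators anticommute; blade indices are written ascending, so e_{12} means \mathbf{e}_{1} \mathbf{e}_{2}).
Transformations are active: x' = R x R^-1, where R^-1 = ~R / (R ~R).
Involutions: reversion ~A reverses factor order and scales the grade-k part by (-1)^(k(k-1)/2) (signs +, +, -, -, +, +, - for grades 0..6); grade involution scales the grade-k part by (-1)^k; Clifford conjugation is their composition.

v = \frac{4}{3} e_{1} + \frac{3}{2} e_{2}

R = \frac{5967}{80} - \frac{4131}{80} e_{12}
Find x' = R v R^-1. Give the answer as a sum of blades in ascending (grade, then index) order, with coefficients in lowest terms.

~R = \frac{5967}{80} + \frac{4131}{80} e_{12}, and R ~R = \frac{1053405}{128}, so R^-1 = ~R / (\frac{1053405}{128}).
R v = \frac{3519}{160} e_{1} + \frac{28917}{160} e_{2}
Answer: -\frac{701}{750} e_{1} + \frac{222}{125} e_{2}


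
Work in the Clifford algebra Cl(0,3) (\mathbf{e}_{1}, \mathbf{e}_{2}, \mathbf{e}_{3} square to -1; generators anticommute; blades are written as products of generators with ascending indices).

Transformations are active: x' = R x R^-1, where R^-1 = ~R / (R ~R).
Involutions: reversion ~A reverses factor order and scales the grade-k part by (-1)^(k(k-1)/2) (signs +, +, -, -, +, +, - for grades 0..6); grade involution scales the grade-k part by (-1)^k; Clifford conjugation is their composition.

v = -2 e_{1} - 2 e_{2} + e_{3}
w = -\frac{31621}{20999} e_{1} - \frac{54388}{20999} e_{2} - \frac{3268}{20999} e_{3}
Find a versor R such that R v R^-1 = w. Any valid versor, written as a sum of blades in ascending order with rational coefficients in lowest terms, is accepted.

Since q(v) = q(w) = -9, the sum R = v + w = -\frac{73619}{20999} e_{1} - \frac{96386}{20999} e_{2} + \frac{17731}{20999} e_{3} does the job whenever invertible.
Answer: -\frac{73619}{20999} e_{1} - \frac{96386}{20999} e_{2} + \frac{17731}{20999} e_{3}


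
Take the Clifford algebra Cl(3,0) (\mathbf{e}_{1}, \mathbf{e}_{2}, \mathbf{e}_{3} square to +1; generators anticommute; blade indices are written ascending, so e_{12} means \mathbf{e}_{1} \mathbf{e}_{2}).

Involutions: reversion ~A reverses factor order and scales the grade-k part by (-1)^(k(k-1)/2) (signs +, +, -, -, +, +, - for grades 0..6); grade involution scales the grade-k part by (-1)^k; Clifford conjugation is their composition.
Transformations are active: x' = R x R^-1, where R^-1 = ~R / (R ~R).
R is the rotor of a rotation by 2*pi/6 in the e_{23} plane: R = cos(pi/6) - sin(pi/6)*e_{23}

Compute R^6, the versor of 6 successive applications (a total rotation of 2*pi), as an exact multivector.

Because a rotor carries half the rotation angle, composing 6 copies of this e_{23}-plane rotor multiplies the phase: 6*(pi/6) = \pi, hence R^6 = cos(\pi) - sin(\pi)*e_{23}.
cos(\pi) = -1 and sin(\pi) = 0, so R^6 = -1. The total rotation 2*pi is 1 full turn, so every vector returns to itself, yet the rotor is -1, on the OTHER sheet of the double cover (an odd number of 2*pi turns).
Answer: -1


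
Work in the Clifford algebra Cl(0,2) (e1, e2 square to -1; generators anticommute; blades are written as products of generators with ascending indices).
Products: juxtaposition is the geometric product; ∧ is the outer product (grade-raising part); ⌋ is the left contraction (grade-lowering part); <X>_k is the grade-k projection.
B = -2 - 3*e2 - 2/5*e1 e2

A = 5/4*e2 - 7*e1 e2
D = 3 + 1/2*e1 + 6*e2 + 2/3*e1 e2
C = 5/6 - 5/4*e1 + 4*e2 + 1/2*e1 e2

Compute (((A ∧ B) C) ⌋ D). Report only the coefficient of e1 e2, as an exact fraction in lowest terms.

step 1: -5/2*e2 + 14*e1 e2
step 2: 3 - 229/4*e1 - 235/12*e2 + 205/24*e1 e2
step 3: 10759/72 - 104/9*e1 + 337/6*e2 + 2*e1 e2
Answer: 2


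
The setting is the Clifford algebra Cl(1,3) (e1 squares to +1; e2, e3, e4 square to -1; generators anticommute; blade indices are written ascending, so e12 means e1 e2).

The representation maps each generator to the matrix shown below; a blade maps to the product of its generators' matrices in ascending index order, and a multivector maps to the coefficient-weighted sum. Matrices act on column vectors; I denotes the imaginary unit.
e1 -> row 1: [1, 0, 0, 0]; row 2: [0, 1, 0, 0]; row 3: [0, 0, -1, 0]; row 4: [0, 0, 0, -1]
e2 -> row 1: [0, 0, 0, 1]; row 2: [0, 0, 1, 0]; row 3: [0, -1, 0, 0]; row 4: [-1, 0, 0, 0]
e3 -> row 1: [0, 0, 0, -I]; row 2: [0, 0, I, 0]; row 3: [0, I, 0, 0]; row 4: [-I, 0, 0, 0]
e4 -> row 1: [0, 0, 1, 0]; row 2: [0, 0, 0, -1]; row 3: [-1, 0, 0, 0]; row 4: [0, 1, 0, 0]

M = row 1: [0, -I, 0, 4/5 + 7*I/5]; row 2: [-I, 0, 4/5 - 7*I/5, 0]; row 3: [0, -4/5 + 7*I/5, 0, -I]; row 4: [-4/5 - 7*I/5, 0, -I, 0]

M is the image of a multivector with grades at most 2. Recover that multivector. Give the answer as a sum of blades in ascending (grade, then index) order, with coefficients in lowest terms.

Method: the blade images are trace-orthogonal — tr(rho(e_A) rho(e_B)^-1) = 4 if A = B and 0 otherwise — and rho(e_A)^-1 = (e_A)^2 * rho(e_A) with (e_A)^2 = +1 or -1, so the coefficient of e_A in the preimage is (e_A)^2 * tr(M rho(e_A))/4.
Nonzero projections over blades of grade <= 2: e2: (e2)^2 = -1, tr(M rho(e2)) = -16/5, coefficient 4/5; e13: (e13)^2 = +1, tr(M rho(e13)) = -28/5, coefficient -7/5; e34: (e34)^2 = -1, tr(M rho(e34)) = -4, coefficient 1. Every other blade of grade <= 2 projects to 0.
Answer: 4/5*e2 - 7/5*e13 + e34


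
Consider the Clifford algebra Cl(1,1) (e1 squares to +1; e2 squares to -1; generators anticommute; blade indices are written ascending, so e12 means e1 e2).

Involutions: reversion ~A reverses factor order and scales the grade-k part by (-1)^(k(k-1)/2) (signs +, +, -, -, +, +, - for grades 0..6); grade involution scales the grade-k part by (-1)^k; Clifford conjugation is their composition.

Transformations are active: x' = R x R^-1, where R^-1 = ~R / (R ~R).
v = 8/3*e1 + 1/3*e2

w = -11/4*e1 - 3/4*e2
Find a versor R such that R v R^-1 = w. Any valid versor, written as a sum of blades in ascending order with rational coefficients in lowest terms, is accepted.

Construction: equal norms (both 7) license R = v + w = -1/12*e1 - 5/12*e2 — nothing changes along that direction, while (v - w)/2 changes sign, so v maps onto w.
Answer: -1/12*e1 - 5/12*e2


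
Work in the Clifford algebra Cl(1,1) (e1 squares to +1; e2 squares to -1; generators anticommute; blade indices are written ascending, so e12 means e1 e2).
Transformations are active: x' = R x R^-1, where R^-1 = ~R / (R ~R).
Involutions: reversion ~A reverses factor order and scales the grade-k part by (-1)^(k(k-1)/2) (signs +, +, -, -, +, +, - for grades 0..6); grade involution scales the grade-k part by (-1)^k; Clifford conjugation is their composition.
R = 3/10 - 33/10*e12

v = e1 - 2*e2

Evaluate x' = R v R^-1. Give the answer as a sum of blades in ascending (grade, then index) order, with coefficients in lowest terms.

~R = 3/10 + 33/10*e12, and R ~R = -54/5, so R^-1 = ~R / (-54/5).
R v = -63/10*e1 + 27/10*e2
Answer: -13/20*e1 + 37/20*e2


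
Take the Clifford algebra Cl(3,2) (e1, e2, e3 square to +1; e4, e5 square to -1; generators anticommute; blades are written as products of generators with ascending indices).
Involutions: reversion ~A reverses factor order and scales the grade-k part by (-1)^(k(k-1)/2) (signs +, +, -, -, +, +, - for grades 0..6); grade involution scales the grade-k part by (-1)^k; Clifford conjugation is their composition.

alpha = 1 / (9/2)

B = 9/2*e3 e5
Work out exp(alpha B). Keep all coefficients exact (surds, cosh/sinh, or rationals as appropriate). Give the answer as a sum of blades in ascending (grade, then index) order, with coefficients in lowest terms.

B^2 = (9/2)^2*(e3 e5)^2 = 81/4*(+1) = 81/4 (a basis 2-blade squares to minus the product of its generators' squares).
B^2 = 81/4 — B^2 > 0, so the exponential closes hyperbolically: l = 9/2, alpha*l = 1, so exp(alpha B) = cosh(1) + (sinh(1)/(9/2))*B = cosh(1) + (2*sinh(1)/9)*B.
Answer: cosh(1) + sinh(1)*e3 e5


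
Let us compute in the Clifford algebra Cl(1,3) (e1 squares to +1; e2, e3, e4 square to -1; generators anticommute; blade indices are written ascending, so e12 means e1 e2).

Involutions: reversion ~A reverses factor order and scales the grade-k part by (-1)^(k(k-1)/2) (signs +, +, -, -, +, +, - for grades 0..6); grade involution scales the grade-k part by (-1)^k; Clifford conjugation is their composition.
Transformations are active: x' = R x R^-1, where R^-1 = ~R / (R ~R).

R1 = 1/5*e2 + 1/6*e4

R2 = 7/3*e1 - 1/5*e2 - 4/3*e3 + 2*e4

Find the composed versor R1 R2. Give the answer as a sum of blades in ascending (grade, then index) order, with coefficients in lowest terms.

Distribute over the terms of R1 (each basis-blade product reordered to ascending indices, repeated generators contracted through their squares):
(1/5*e2) R2 = 1/25 - 7/15*e12 - 4/15*e23 + 2/5*e24
(1/6*e4) R2 = -1/3 - 7/18*e14 + 1/30*e24 + 2/9*e34
Summing the partial products and collecting blades:
Answer: -22/75 - 7/15*e12 - 7/18*e14 - 4/15*e23 + 13/30*e24 + 2/9*e34


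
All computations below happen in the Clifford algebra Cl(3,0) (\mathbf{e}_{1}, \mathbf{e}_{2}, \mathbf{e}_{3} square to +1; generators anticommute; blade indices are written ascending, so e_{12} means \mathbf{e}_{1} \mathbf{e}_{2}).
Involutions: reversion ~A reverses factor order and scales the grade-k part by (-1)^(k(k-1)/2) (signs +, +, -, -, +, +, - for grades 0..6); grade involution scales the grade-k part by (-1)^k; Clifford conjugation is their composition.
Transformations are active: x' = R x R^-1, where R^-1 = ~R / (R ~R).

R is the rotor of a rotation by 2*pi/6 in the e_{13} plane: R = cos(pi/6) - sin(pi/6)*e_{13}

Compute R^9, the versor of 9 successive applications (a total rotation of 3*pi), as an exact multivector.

Half-angle bookkeeping: 9 applications in e_{13} add up to rotor phase 9*pi/6 = \frac{3 \pi}{2}, so R^9 = cos(\frac{3 \pi}{2}) - sin(\frac{3 \pi}{2})*e_{13}.
cos(\frac{3 \pi}{2}) = 0 and sin(\frac{3 \pi}{2}) = -1, so R^9 = e_{13}. The net rotation is 1*pi (after discarding 1 full turn, each of which contributes a factor -1 to the rotor); the rotor keeps the half-angle phase exactly.
Answer: e_{13}


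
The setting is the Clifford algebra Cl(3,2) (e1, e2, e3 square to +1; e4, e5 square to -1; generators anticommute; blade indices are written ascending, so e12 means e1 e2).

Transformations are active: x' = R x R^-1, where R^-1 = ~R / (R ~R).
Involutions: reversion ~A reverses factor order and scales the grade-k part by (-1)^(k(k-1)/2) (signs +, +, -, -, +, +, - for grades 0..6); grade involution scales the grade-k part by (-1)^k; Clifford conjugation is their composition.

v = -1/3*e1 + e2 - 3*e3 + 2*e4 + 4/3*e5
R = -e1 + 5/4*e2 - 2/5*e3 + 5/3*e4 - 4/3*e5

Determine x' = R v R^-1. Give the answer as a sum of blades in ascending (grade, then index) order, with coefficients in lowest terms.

~R = -e1 + 5/4*e2 - 2/5*e3 + 5/3*e4 - 4/3*e5, and R ~R = -6599/3600, so R^-1 = ~R / (-6599/3600).
R v = 221/180 - 7/12*e12 + 43/15*e13 - 13/9*e14 - 16/9*e15 - 67/20*e23 + 5/6*e24 + 3*e25 + 21/5*e34 - 68/15*e35 + 44/9*e45
Answer: 33119/19797*e1 - 17649/6599*e2 + 23333/6599*e3 - 83794/19797*e4 + 2988/6599*e5


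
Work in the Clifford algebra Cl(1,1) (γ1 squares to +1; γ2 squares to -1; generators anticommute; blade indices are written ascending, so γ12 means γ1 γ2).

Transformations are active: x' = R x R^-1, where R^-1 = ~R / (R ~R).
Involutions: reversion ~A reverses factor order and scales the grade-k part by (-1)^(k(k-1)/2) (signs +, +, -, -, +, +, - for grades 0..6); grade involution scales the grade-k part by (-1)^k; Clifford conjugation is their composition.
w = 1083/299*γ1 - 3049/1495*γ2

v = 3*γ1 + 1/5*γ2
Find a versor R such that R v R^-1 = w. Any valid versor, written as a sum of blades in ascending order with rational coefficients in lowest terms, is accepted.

Why this works: both vectors square to 224/25, so q(v) = q(w) and R = v + w = 1980/299*γ1 - 550/299*γ2 carries v to w — its own direction survives, the complement (v - w)/2 flips.
Answer: 1980/299*γ1 - 550/299*γ2


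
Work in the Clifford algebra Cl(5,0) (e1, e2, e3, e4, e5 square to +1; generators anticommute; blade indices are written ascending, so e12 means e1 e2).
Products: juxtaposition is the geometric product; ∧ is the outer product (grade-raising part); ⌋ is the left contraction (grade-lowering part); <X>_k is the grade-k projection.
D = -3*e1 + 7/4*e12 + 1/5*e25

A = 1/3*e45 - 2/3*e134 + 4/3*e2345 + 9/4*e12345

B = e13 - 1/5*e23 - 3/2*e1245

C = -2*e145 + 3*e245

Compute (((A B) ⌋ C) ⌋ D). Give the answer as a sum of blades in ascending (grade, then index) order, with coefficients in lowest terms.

step 1: -27/8*e3 + 2/3*e4 + 1/2*e12 - 2*e13 + 4/15*e45 - 2/15*e124 + 9/20*e145 + e235 + 9/4*e245 + 4/3*e1245 + 1/3*e1345 - 1/15*e2345
step 2: -117/20 + 8/15*e1 - 4/5*e2 + 4/3*e15 - 2*e25
step 3: -6/5 + 379/20*e1 + 14/15*e2 - 4/25*e5 - 819/80*e12 - 117/100*e25
Answer: -6/5 + 379/20*e1 + 14/15*e2 - 4/25*e5 - 819/80*e12 - 117/100*e25


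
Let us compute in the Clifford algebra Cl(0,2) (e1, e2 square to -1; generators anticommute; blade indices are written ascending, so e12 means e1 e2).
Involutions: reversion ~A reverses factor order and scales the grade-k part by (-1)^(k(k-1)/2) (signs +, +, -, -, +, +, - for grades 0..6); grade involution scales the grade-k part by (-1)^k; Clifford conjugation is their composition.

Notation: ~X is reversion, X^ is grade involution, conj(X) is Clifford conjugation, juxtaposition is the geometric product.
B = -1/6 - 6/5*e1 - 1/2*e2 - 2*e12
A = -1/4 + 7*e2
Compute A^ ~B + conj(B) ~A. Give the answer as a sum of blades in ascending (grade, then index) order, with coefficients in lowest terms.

first term: -83/24 - 137/10*e1 + 31/24*e2 - 89/10*e12
second term: -83/24 - 143/10*e1 - 31/24*e2 + 79/10*e12
Answer: -83/12 - 28*e1 - e12


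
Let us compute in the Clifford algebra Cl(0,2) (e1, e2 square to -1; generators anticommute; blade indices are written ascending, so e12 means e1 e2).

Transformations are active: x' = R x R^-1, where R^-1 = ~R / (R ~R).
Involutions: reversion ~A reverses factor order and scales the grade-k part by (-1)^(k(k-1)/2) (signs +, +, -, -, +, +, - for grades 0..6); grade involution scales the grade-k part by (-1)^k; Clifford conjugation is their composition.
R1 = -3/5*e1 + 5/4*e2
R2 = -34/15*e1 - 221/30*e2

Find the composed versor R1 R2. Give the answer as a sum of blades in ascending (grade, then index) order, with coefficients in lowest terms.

Distribute over the terms of R1 (each basis-blade product reordered to ascending indices, repeated generators contracted through their squares):
(-3/5*e1) R2 = -34/25 + 221/50*e12
(5/4*e2) R2 = 221/24 + 17/6*e12
Summing the partial products and collecting blades:
Answer: 4709/600 + 544/75*e12


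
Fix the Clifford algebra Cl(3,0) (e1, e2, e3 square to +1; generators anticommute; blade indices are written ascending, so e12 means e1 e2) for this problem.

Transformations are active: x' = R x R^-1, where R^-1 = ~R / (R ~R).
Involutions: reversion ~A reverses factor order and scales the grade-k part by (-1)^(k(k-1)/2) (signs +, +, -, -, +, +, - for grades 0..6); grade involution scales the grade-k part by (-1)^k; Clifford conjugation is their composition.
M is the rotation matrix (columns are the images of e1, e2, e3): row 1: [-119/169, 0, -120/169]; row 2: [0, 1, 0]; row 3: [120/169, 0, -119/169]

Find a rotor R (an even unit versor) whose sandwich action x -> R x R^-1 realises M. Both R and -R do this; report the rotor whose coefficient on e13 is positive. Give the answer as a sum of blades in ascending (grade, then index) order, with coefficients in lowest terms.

Method: write R = a + b12*e12 + b13*e13 + b23*e23 with a^2 + b12^2 + b13^2 + b23^2 = 1 (so R^-1 = ~R). Expanding the columns R e_j ~R gives tr M = 4a^2 - 1 and, from the antisymmetric part, M21 - M12 = -4a*b12, M13 - M31 = 4a*b13, M32 - M23 = -4a*b23.
Here tr M = -69/169, so a^2 = (1 + tr M)/4 = 25/169 and a = ±5/13. Taking a = 5/13: M21 - M12 = 0, M13 - M31 = -240/169, M32 - M23 = 0, giving b12 = 0, b13 = -12/13, b23 = 0, i.e. R = 5/13 - 12/13*e13.
Its e13 coefficient is negative, so report the other preimage -R.
Answer: -5/13 + 12/13*e13. Why the constraint matters: R and -R act identically through the sandwich — M has trace -69/169 either way — so only the sign condition on e13 picks one of the two preimages.


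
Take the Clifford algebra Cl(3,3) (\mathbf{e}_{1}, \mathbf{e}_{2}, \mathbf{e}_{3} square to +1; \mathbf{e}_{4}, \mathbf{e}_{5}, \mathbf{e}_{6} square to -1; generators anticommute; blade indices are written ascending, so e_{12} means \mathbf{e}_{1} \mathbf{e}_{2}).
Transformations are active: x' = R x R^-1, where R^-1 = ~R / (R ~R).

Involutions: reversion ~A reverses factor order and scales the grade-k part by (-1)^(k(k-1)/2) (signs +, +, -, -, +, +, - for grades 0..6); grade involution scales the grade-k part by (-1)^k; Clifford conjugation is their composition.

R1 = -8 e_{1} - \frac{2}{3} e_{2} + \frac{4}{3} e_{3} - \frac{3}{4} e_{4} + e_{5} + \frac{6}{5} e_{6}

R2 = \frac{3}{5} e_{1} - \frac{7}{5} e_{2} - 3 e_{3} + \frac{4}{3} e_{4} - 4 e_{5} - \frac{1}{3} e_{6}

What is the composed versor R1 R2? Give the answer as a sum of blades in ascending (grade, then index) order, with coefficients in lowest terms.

Distribute over the terms of R1 (each basis-blade product reordered to ascending indices, repeated generators contracted through their squares):
(-8 e_{1}) R2 = -\frac{24}{5} + \frac{56}{5} e_{12} + 24 e_{13} - \frac{32}{3} e_{14} + 32 e_{15} + \frac{8}{3} e_{16}
(-\frac{2}{3} e_{2}) R2 = \frac{14}{15} + \frac{2}{5} e_{12} + 2 e_{23} - \frac{8}{9} e_{24} + \frac{8}{3} e_{25} + \frac{2}{9} e_{26}
(\frac{4}{3} e_{3}) R2 = -4 - \frac{4}{5} e_{13} + \frac{28}{15} e_{23} + \frac{16}{9} e_{34} - \frac{16}{3} e_{35} - \frac{4}{9} e_{36}
(-\frac{3}{4} e_{4}) R2 = 1 + \frac{9}{20} e_{14} - \frac{21}{20} e_{24} - \frac{9}{4} e_{34} + 3 e_{45} + \frac{1}{4} e_{46}
(e_{5}) R2 = 4 - \frac{3}{5} e_{15} + \frac{7}{5} e_{25} + 3 e_{35} - \frac{4}{3} e_{45} - \frac{1}{3} e_{56}
(\frac{6}{5} e_{6}) R2 = \frac{2}{5} - \frac{18}{25} e_{16} + \frac{42}{25} e_{26} + \frac{18}{5} e_{36} - \frac{8}{5} e_{46} + \frac{24}{5} e_{56}
Summing the partial products and collecting blades:
Answer: -\frac{37}{15} + \frac{58}{5} e_{12} + \frac{116}{5} e_{13} - \frac{613}{60} e_{14} + \frac{157}{5} e_{15} + \frac{146}{75} e_{16} + \frac{58}{15} e_{23} - \frac{349}{180} e_{24} + \frac{61}{15} e_{25} + \frac{428}{225} e_{26} - \frac{17}{36} e_{34} - \frac{7}{3} e_{35} + \frac{142}{45} e_{36} + \frac{5}{3} e_{45} - \frac{27}{20} e_{46} + \frac{67}{15} e_{56}


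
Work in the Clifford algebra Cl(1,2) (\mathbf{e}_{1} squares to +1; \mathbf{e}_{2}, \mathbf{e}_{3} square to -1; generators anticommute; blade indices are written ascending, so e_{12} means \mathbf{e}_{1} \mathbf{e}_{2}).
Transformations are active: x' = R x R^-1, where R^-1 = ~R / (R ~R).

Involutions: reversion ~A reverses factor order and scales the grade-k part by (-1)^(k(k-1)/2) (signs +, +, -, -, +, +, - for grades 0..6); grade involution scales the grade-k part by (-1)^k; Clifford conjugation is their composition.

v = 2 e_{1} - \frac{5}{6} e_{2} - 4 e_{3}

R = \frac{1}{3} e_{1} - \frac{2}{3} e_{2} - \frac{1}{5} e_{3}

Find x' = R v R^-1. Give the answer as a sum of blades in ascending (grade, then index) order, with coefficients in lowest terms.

~R = \frac{1}{3} e_{1} - \frac{2}{3} e_{2} - \frac{1}{5} e_{3}, and R ~R = -\frac{28}{75}, so R^-1 = ~R / (-\frac{28}{75}).
R v = -\frac{31}{45} + \frac{19}{18} e_{12} - \frac{14}{15} e_{13} + \frac{5}{2} e_{23}
Answer: -\frac{97}{126} e_{1} - \frac{205}{126} e_{2} + \frac{137}{42} e_{3}


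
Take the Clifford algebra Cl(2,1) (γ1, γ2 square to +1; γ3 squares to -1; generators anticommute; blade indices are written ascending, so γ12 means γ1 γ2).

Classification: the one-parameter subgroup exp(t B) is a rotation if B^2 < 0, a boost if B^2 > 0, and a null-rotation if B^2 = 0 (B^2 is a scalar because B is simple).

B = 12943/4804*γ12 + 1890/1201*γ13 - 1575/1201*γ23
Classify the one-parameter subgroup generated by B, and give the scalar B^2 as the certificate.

B^2 term by term: the squares give (12943/4804)^2*(γ12)^2 + (1890/1201)^2*(γ13)^2 + (-1575/1201)^2*(γ23)^2 = 167521249/23078416*(-1) + 3572100/1442401*(+1) + 2480625/1442401*(+1) = -49/16 (each basis 2-blade squares to minus the product of its generators' squares); cross terms between blades sharing an index anticommute and cancel. So B^2 = -49/16.
Answer: rotation, certificate B^2 = -49/16. No conjugation can change B^2 = -49/16; the sign gives the class.


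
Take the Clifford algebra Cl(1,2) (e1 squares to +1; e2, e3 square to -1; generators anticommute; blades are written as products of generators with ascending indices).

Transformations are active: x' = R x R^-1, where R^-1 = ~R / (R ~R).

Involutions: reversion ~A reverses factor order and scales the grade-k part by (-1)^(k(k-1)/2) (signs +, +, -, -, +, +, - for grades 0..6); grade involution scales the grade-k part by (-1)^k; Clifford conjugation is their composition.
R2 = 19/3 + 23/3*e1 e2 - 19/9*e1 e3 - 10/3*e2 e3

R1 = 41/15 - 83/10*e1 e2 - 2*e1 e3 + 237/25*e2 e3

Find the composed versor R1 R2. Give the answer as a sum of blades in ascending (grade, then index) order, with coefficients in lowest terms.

Distribute over the terms of R1 (each basis-blade product reordered to ascending indices, repeated generators contracted through their squares):
(41/15) R2 = 779/45 + 943/45*e1 e2 - 779/135*e1 e3 - 82/9*e2 e3
(-83/10*e1 e2) R2 = -1909/30 - 1577/30*e1 e2 - 83/3*e1 e3 - 1577/90*e2 e3
(-2*e1 e3) R2 = 38/9 + 20/3*e1 e2 - 38/3*e1 e3 - 46/3*e2 e3
(237/25*e2 e3) R2 = 158/5 + 1501/75*e1 e2 + 1817/25*e1 e3 + 1501/25*e2 e3
Summing the partial products and collecting blades:
Answer: -21/2 - 2219/450*e1 e2 + 17939/675*e1 e3 + 2711/150*e2 e3


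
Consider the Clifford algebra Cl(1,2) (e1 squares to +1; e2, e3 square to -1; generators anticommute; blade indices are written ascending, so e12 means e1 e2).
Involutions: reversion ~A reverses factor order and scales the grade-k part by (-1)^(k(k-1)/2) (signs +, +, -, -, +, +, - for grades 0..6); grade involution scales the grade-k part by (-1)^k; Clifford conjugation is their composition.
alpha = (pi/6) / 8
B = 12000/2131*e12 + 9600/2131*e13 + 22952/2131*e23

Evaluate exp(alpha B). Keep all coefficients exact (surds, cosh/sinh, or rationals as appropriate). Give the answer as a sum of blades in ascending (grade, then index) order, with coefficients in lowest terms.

B^2 term by term: the squares give (12000/2131)^2*(e12)^2 + (9600/2131)^2*(e13)^2 + (22952/2131)^2*(e23)^2 = 144000000/4541161*(+1) + 92160000/4541161*(+1) + 526794304/4541161*(-1) = -64 (each basis 2-blade squares to minus the product of its generators' squares); cross terms between blades sharing an index anticommute and cancel. So B^2 = -64.
B^2 = -64 — circular case — the even/odd split gives cos and sin: l = 8, alpha*l = pi/6, so exp(alpha B) = cos(pi/6) + (sin(pi/6)/8)*B = sqrt(3)/2 + (1/16)*B.
Answer: sqrt(3)/2 + 750/2131*e12 + 600/2131*e13 + 2869/4262*e23


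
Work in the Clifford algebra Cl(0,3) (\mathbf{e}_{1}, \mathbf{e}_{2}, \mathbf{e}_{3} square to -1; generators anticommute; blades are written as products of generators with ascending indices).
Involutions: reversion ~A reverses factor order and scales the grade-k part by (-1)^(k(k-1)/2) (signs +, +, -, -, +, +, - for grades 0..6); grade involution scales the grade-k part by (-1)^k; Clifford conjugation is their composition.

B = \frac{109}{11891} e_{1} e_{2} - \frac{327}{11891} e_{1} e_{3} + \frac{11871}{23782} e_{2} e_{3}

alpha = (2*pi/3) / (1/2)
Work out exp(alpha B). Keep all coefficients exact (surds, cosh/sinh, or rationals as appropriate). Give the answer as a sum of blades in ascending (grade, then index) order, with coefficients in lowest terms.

B^2 term by term: the squares give (\frac{109}{11891})^2*(e_{1} e_{2})^2 + (-\frac{327}{11891})^2*(e_{1} e_{3})^2 + (\frac{11871}{23782})^2*(e_{2} e_{3})^2 = \frac{11881}{141395881}*(-1) + \frac{106929}{141395881}*(-1) + \frac{140920641}{565583524}*(-1) = -\frac{1}{4} (each basis 2-blade squares to minus the product of its generators' squares); cross terms between blades sharing an index anticommute and cancel. So B^2 = -\frac{1}{4}.
B^2 = -\frac{1}{4} — since the square is negative, the closed form is circular: l = \frac{1}{2}, alpha*l = \frac{2 \pi}{3}, so exp(alpha B) = cos(\frac{2 \pi}{3}) + (sin(\frac{2 \pi}{3})/(\frac{1}{2}))*B = - \frac{1}{2} + (\sqrt{3})*B.
Answer: - \frac{1}{2} + \frac{109 \sqrt{3}}{11891} e_{1} e_{2} - \frac{327 \sqrt{3}}{11891} e_{1} e_{3} + \frac{11871 \sqrt{3}}{23782} e_{2} e_{3}


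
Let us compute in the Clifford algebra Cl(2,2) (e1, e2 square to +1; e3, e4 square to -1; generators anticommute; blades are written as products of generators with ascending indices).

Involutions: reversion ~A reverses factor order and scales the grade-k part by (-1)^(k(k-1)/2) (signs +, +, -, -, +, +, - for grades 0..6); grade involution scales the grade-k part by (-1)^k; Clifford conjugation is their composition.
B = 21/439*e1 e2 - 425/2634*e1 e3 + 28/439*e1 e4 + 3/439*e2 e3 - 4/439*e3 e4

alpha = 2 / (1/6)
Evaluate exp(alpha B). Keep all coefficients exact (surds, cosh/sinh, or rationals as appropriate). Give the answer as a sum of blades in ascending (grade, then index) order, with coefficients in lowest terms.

B^2 term by term: the squares give (21/439)^2*(e1 e2)^2 + (-425/2634)^2*(e1 e3)^2 + (28/439)^2*(e1 e4)^2 + (3/439)^2*(e2 e3)^2 + (-4/439)^2*(e3 e4)^2 = 441/192721*(-1) + 180625/6937956*(+1) + 784/192721*(+1) + 9/192721*(+1) + 16/192721*(-1) = 1/36 (each basis 2-blade squares to minus the product of its generators' squares); cross terms between blades sharing an index anticommute and cancel; the commuting (index-disjoint) pairs give grade-4 terms 2*c*c'*(blade product), which cancel blade by blade — e1 e2 e3 e4: -168/192721 + 168/192721 = 0 — confirming B is simple. So B^2 = 1/36.
B^2 = 1/36 — B^2 > 0, so the exponential closes hyperbolically: l = 1/6, alpha*l = 2, so exp(alpha B) = cosh(2) + (sinh(2)/(1/6))*B = cosh(2) + (6*sinh(2))*B.
Answer: cosh(2) + 126*sinh(2)/439*e1 e2 - 425*sinh(2)/439*e1 e3 + 168*sinh(2)/439*e1 e4 + 18*sinh(2)/439*e2 e3 - 24*sinh(2)/439*e3 e4
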